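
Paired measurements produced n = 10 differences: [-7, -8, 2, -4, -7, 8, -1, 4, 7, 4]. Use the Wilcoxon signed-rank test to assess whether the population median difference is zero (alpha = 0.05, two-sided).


Step 1: Drop any zero differences (none here) and take |d_i|.
|d| = [7, 8, 2, 4, 7, 8, 1, 4, 7, 4]
Step 2: Midrank |d_i| (ties get averaged ranks).
ranks: |7|->7, |8|->9.5, |2|->2, |4|->4, |7|->7, |8|->9.5, |1|->1, |4|->4, |7|->7, |4|->4
Step 3: Attach original signs; sum ranks with positive sign and with negative sign.
W+ = 2 + 9.5 + 4 + 7 + 4 = 26.5
W- = 7 + 9.5 + 4 + 7 + 1 = 28.5
(Check: W+ + W- = 55 should equal n(n+1)/2 = 55.)
Step 4: Test statistic W = min(W+, W-) = 26.5.
Step 5: Ties in |d|, so use the tie-corrected normal approximation.
        E[W] = n(n+1)/4 = 10*11/4 = 27.5.
        Tie groups: |d|=4 (t=3), |d|=7 (t=3), |d|=8 (t=2); sum(t^3 - t) = 54.
        Var[W] = n(n+1)(2n+1)/24 - sum(t^3-t)/48 = 2310/24 - 54/48 = 95.125.
        z = (W - E[W]) / sqrt(Var[W]) = (26.5 - 27.5) / 9.7532 = -0.1025.
        Two-sided p = 2*Phi(z) = 0.918336.
Step 6: alpha = 0.05. fail to reject H0.

W+ = 26.5, W- = 28.5, W = min = 26.5, p = 0.918336, fail to reject H0.


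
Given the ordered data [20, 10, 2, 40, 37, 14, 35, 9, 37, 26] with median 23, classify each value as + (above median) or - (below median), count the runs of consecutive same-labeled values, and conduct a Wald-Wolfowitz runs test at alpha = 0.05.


Step 1: Compute median = 23; label A = above, B = below.
Labels in order: BBBAABABAA  (n_A = 5, n_B = 5)
Step 2: Count runs R = 6.
Step 3: Under H0 (random ordering), E[R] = 2*n_A*n_B/(n_A+n_B) + 1 = 2*5*5/10 + 1 = 6.0000.
        Var[R] = 2*n_A*n_B*(2*n_A*n_B - n_A - n_B) / ((n_A+n_B)^2 * (n_A+n_B-1)) = 2000/900 = 2.2222.
        SD[R] = 1.4907.
Step 4: R = E[R], so z = 0 with no continuity correction.
Step 5: Two-sided p-value via normal approximation = 2*(1 - Phi(|z|)) = 1.000000.
Step 6: alpha = 0.05. fail to reject H0.

R = 6, z = 0.0000, p = 1.000000, fail to reject H0.


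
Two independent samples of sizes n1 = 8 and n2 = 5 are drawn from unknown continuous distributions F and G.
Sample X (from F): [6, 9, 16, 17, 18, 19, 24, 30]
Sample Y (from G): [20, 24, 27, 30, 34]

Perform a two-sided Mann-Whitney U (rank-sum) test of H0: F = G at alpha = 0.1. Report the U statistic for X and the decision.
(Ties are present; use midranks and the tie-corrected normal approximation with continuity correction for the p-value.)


Step 1: Combine and sort all 13 observations; assign midranks.
sorted (value, group): (6,X), (9,X), (16,X), (17,X), (18,X), (19,X), (20,Y), (24,X), (24,Y), (27,Y), (30,X), (30,Y), (34,Y)
ranks: 6->1, 9->2, 16->3, 17->4, 18->5, 19->6, 20->7, 24->8.5, 24->8.5, 27->10, 30->11.5, 30->11.5, 34->13
Step 2: Rank sum for X: R1 = 1 + 2 + 3 + 4 + 5 + 6 + 8.5 + 11.5 = 41.
Step 3: U_X = R1 - n1(n1+1)/2 = 41 - 8*9/2 = 41 - 36 = 5.
       U_Y = n1*n2 - U_X = 40 - 5 = 35.
Step 4: Ties are present, so use the tie-corrected normal approximation (with continuity correction) for the p-value.
Step 5: p-value = 0.033301; compare to alpha = 0.1. reject H0.

U_X = 5, p = 0.033301, reject H0 at alpha = 0.1.


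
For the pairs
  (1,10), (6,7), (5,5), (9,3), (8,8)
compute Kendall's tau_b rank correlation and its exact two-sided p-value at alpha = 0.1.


Step 1: Enumerate the 10 unordered pairs (i,j) with i<j and classify each by sign(x_j-x_i) * sign(y_j-y_i).
  (1,2):dx=+5,dy=-3->D; (1,3):dx=+4,dy=-5->D; (1,4):dx=+8,dy=-7->D; (1,5):dx=+7,dy=-2->D
  (2,3):dx=-1,dy=-2->C; (2,4):dx=+3,dy=-4->D; (2,5):dx=+2,dy=+1->C; (3,4):dx=+4,dy=-2->D
  (3,5):dx=+3,dy=+3->C; (4,5):dx=-1,dy=+5->D
Step 2: C = 3, D = 7, total pairs = 10.
Step 3: tau = (C - D)/(n(n-1)/2) = (3 - 7)/10 = -0.400000.
Step 4: Exact two-sided p-value (enumerate n! = 120 permutations of y under H0): p = 0.483333.
Step 5: alpha = 0.1. fail to reject H0.

tau_b = -0.4000 (C=3, D=7), p = 0.483333, fail to reject H0.


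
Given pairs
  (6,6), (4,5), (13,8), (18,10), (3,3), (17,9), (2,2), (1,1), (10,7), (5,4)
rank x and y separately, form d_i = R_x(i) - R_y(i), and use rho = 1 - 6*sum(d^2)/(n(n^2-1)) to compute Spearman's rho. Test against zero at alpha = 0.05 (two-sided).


Step 1: Rank x and y separately (midranks; no ties here).
rank(x): 6->6, 4->4, 13->8, 18->10, 3->3, 17->9, 2->2, 1->1, 10->7, 5->5
rank(y): 6->6, 5->5, 8->8, 10->10, 3->3, 9->9, 2->2, 1->1, 7->7, 4->4
Step 2: d_i = R_x(i) - R_y(i); compute d_i^2.
  (6-6)^2=0, (4-5)^2=1, (8-8)^2=0, (10-10)^2=0, (3-3)^2=0, (9-9)^2=0, (2-2)^2=0, (1-1)^2=0, (7-7)^2=0, (5-4)^2=1
sum(d^2) = 2.
Step 3: rho = 1 - 6*2 / (10*(10^2 - 1)) = 1 - 12/990 = 0.987879.
Step 4: Under H0, t = rho * sqrt((n-2)/(1-rho^2)) = 18.0003 ~ t(8).
Step 5: Two-sided p-value from the t-distribution with 8 df = 0.000000.
Step 6: alpha = 0.05. reject H0.

rho = 0.9879, p = 0.000000, reject H0 at alpha = 0.05.


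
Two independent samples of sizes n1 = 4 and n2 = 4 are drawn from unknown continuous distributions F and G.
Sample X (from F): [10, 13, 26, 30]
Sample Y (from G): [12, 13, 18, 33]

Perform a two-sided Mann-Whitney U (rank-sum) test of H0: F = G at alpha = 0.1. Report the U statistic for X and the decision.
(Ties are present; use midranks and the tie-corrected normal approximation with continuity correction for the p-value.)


Step 1: Combine and sort all 8 observations; assign midranks.
sorted (value, group): (10,X), (12,Y), (13,X), (13,Y), (18,Y), (26,X), (30,X), (33,Y)
ranks: 10->1, 12->2, 13->3.5, 13->3.5, 18->5, 26->6, 30->7, 33->8
Step 2: Rank sum for X: R1 = 1 + 3.5 + 6 + 7 = 17.5.
Step 3: U_X = R1 - n1(n1+1)/2 = 17.5 - 4*5/2 = 17.5 - 10 = 7.5.
       U_Y = n1*n2 - U_X = 16 - 7.5 = 8.5.
Step 4: Ties are present, so use the tie-corrected normal approximation (with continuity correction) for the p-value.
Step 5: p-value = 1.000000; compare to alpha = 0.1. fail to reject H0.

U_X = 7.5, p = 1.000000, fail to reject H0 at alpha = 0.1.


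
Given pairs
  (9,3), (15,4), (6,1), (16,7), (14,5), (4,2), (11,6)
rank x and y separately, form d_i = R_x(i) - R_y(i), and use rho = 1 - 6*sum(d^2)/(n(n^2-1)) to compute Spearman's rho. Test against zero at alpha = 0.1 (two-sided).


Step 1: Rank x and y separately (midranks; no ties here).
rank(x): 9->3, 15->6, 6->2, 16->7, 14->5, 4->1, 11->4
rank(y): 3->3, 4->4, 1->1, 7->7, 5->5, 2->2, 6->6
Step 2: d_i = R_x(i) - R_y(i); compute d_i^2.
  (3-3)^2=0, (6-4)^2=4, (2-1)^2=1, (7-7)^2=0, (5-5)^2=0, (1-2)^2=1, (4-6)^2=4
sum(d^2) = 10.
Step 3: rho = 1 - 6*10 / (7*(7^2 - 1)) = 1 - 60/336 = 0.821429.
Step 4: Under H0, t = rho * sqrt((n-2)/(1-rho^2)) = 3.2206 ~ t(5).
Step 5: Two-sided p-value from the t-distribution with 5 df = 0.023449.
Step 6: alpha = 0.1. reject H0.

rho = 0.8214, p = 0.023449, reject H0 at alpha = 0.1.


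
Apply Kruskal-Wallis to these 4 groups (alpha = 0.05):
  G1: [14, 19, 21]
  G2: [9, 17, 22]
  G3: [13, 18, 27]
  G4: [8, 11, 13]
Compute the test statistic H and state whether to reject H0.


Step 1: Combine all N = 12 observations and assign midranks.
sorted (value, group, rank): (8,G4,1), (9,G2,2), (11,G4,3), (13,G3,4.5), (13,G4,4.5), (14,G1,6), (17,G2,7), (18,G3,8), (19,G1,9), (21,G1,10), (22,G2,11), (27,G3,12)
Step 2: Sum ranks within each group.
R_1 = 25 (n_1 = 3)
R_2 = 20 (n_2 = 3)
R_3 = 24.5 (n_3 = 3)
R_4 = 8.5 (n_4 = 3)
Step 3: H = 12/(N(N+1)) * sum(R_i^2/n_i) - 3(N+1)
     = 12/(12*13) * (25^2/3 + 20^2/3 + 24.5^2/3 + 8.5^2/3) - 3*13
     = 0.076923 * 565.833 - 39
     = 4.525641.
Step 4: Ties present; correction factor C = 1 - 6/(12^3 - 12) = 0.996503. Corrected H = 4.525641 / 0.996503 = 4.541520.
Step 5: Under H0, H ~ chi^2(3); p-value = 0.208617.
Step 6: alpha = 0.05. fail to reject H0.

H = 4.5415, df = 3, p = 0.208617, fail to reject H0.


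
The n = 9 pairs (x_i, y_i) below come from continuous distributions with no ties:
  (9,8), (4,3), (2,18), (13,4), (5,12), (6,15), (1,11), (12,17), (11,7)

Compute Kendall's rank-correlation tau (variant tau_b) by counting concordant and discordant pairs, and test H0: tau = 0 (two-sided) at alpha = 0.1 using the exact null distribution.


Step 1: Enumerate the 36 unordered pairs (i,j) with i<j and classify each by sign(x_j-x_i) * sign(y_j-y_i).
  (1,2):dx=-5,dy=-5->C; (1,3):dx=-7,dy=+10->D; (1,4):dx=+4,dy=-4->D; (1,5):dx=-4,dy=+4->D
  (1,6):dx=-3,dy=+7->D; (1,7):dx=-8,dy=+3->D; (1,8):dx=+3,dy=+9->C; (1,9):dx=+2,dy=-1->D
  (2,3):dx=-2,dy=+15->D; (2,4):dx=+9,dy=+1->C; (2,5):dx=+1,dy=+9->C; (2,6):dx=+2,dy=+12->C
  (2,7):dx=-3,dy=+8->D; (2,8):dx=+8,dy=+14->C; (2,9):dx=+7,dy=+4->C; (3,4):dx=+11,dy=-14->D
  (3,5):dx=+3,dy=-6->D; (3,6):dx=+4,dy=-3->D; (3,7):dx=-1,dy=-7->C; (3,8):dx=+10,dy=-1->D
  (3,9):dx=+9,dy=-11->D; (4,5):dx=-8,dy=+8->D; (4,6):dx=-7,dy=+11->D; (4,7):dx=-12,dy=+7->D
  (4,8):dx=-1,dy=+13->D; (4,9):dx=-2,dy=+3->D; (5,6):dx=+1,dy=+3->C; (5,7):dx=-4,dy=-1->C
  (5,8):dx=+7,dy=+5->C; (5,9):dx=+6,dy=-5->D; (6,7):dx=-5,dy=-4->C; (6,8):dx=+6,dy=+2->C
  (6,9):dx=+5,dy=-8->D; (7,8):dx=+11,dy=+6->C; (7,9):dx=+10,dy=-4->D; (8,9):dx=-1,dy=-10->C
Step 2: C = 15, D = 21, total pairs = 36.
Step 3: tau = (C - D)/(n(n-1)/2) = (15 - 21)/36 = -0.166667.
Step 4: Exact two-sided p-value (enumerate n! = 362880 permutations of y under H0): p = 0.612202.
Step 5: alpha = 0.1. fail to reject H0.

tau_b = -0.1667 (C=15, D=21), p = 0.612202, fail to reject H0.


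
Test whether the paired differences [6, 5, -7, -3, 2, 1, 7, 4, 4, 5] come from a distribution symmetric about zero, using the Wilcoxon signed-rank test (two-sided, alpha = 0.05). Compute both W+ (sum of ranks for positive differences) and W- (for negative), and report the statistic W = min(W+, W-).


Step 1: Drop any zero differences (none here) and take |d_i|.
|d| = [6, 5, 7, 3, 2, 1, 7, 4, 4, 5]
Step 2: Midrank |d_i| (ties get averaged ranks).
ranks: |6|->8, |5|->6.5, |7|->9.5, |3|->3, |2|->2, |1|->1, |7|->9.5, |4|->4.5, |4|->4.5, |5|->6.5
Step 3: Attach original signs; sum ranks with positive sign and with negative sign.
W+ = 8 + 6.5 + 2 + 1 + 9.5 + 4.5 + 4.5 + 6.5 = 42.5
W- = 9.5 + 3 = 12.5
(Check: W+ + W- = 55 should equal n(n+1)/2 = 55.)
Step 4: Test statistic W = min(W+, W-) = 12.5.
Step 5: Ties in |d|, so use the tie-corrected normal approximation.
        E[W] = n(n+1)/4 = 10*11/4 = 27.5.
        Tie groups: |d|=4 (t=2), |d|=5 (t=2), |d|=7 (t=2); sum(t^3 - t) = 18.
        Var[W] = n(n+1)(2n+1)/24 - sum(t^3-t)/48 = 2310/24 - 18/48 = 95.875.
        z = (W - E[W]) / sqrt(Var[W]) = (12.5 - 27.5) / 9.7916 = -1.5319.
        Two-sided p = 2*Phi(z) = 0.125540.
Step 6: alpha = 0.05. fail to reject H0.

W+ = 42.5, W- = 12.5, W = min = 12.5, p = 0.125540, fail to reject H0.


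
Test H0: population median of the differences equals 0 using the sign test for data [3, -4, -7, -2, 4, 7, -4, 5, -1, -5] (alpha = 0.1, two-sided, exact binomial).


Step 1: Discard zero differences. Original n = 10; n_eff = number of nonzero differences = 10.
Nonzero differences (with sign): +3, -4, -7, -2, +4, +7, -4, +5, -1, -5
Step 2: Count signs: positive = 4, negative = 6.
Step 3: Under H0: P(positive) = 0.5, so the number of positives S ~ Bin(10, 0.5).
Step 4: Two-sided exact p-value = sum of Bin(10,0.5) probabilities at or below the observed probability = 0.753906.
Step 5: alpha = 0.1. fail to reject H0.

n_eff = 10, pos = 4, neg = 6, p = 0.753906, fail to reject H0.


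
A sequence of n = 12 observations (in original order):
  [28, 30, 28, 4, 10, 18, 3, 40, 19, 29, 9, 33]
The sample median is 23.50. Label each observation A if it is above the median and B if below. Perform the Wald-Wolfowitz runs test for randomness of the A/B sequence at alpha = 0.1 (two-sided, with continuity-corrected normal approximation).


Step 1: Compute median = 23.50; label A = above, B = below.
Labels in order: AAABBBBABABA  (n_A = 6, n_B = 6)
Step 2: Count runs R = 7.
Step 3: Under H0 (random ordering), E[R] = 2*n_A*n_B/(n_A+n_B) + 1 = 2*6*6/12 + 1 = 7.0000.
        Var[R] = 2*n_A*n_B*(2*n_A*n_B - n_A - n_B) / ((n_A+n_B)^2 * (n_A+n_B-1)) = 4320/1584 = 2.7273.
        SD[R] = 1.6514.
Step 4: R = E[R], so z = 0 with no continuity correction.
Step 5: Two-sided p-value via normal approximation = 2*(1 - Phi(|z|)) = 1.000000.
Step 6: alpha = 0.1. fail to reject H0.

R = 7, z = 0.0000, p = 1.000000, fail to reject H0.


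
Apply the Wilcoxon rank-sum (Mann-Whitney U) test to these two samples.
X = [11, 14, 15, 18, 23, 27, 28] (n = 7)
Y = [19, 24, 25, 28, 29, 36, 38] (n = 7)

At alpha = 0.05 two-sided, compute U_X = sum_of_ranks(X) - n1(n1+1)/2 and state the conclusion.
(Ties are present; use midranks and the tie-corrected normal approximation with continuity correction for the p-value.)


Step 1: Combine and sort all 14 observations; assign midranks.
sorted (value, group): (11,X), (14,X), (15,X), (18,X), (19,Y), (23,X), (24,Y), (25,Y), (27,X), (28,X), (28,Y), (29,Y), (36,Y), (38,Y)
ranks: 11->1, 14->2, 15->3, 18->4, 19->5, 23->6, 24->7, 25->8, 27->9, 28->10.5, 28->10.5, 29->12, 36->13, 38->14
Step 2: Rank sum for X: R1 = 1 + 2 + 3 + 4 + 6 + 9 + 10.5 = 35.5.
Step 3: U_X = R1 - n1(n1+1)/2 = 35.5 - 7*8/2 = 35.5 - 28 = 7.5.
       U_Y = n1*n2 - U_X = 49 - 7.5 = 41.5.
Step 4: Ties are present, so use the tie-corrected normal approximation (with continuity correction) for the p-value.
Step 5: p-value = 0.034806; compare to alpha = 0.05. reject H0.

U_X = 7.5, p = 0.034806, reject H0 at alpha = 0.05.


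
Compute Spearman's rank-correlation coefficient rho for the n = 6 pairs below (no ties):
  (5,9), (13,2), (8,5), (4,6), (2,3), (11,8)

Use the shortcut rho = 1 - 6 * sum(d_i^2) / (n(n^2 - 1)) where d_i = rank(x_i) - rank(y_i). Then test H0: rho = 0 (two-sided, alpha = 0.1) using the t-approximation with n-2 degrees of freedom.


Step 1: Rank x and y separately (midranks; no ties here).
rank(x): 5->3, 13->6, 8->4, 4->2, 2->1, 11->5
rank(y): 9->6, 2->1, 5->3, 6->4, 3->2, 8->5
Step 2: d_i = R_x(i) - R_y(i); compute d_i^2.
  (3-6)^2=9, (6-1)^2=25, (4-3)^2=1, (2-4)^2=4, (1-2)^2=1, (5-5)^2=0
sum(d^2) = 40.
Step 3: rho = 1 - 6*40 / (6*(6^2 - 1)) = 1 - 240/210 = -0.142857.
Step 4: Under H0, t = rho * sqrt((n-2)/(1-rho^2)) = -0.2887 ~ t(4).
Step 5: Two-sided p-value from the t-distribution with 4 df = 0.787172.
Step 6: alpha = 0.1. fail to reject H0.

rho = -0.1429, p = 0.787172, fail to reject H0 at alpha = 0.1.


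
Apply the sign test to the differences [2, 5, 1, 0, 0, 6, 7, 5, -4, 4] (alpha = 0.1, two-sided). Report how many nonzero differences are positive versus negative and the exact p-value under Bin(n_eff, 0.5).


Step 1: Discard zero differences. Original n = 10; n_eff = number of nonzero differences = 8.
Nonzero differences (with sign): +2, +5, +1, +6, +7, +5, -4, +4
Step 2: Count signs: positive = 7, negative = 1.
Step 3: Under H0: P(positive) = 0.5, so the number of positives S ~ Bin(8, 0.5).
Step 4: Two-sided exact p-value = sum of Bin(8,0.5) probabilities at or below the observed probability = 0.070312.
Step 5: alpha = 0.1. reject H0.

n_eff = 8, pos = 7, neg = 1, p = 0.070312, reject H0.


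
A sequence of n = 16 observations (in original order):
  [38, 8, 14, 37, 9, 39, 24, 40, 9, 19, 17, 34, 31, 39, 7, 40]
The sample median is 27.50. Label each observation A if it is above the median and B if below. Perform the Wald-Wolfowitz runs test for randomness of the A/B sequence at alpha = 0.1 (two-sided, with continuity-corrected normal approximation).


Step 1: Compute median = 27.50; label A = above, B = below.
Labels in order: ABBABABABBBAAABA  (n_A = 8, n_B = 8)
Step 2: Count runs R = 11.
Step 3: Under H0 (random ordering), E[R] = 2*n_A*n_B/(n_A+n_B) + 1 = 2*8*8/16 + 1 = 9.0000.
        Var[R] = 2*n_A*n_B*(2*n_A*n_B - n_A - n_B) / ((n_A+n_B)^2 * (n_A+n_B-1)) = 14336/3840 = 3.7333.
        SD[R] = 1.9322.
Step 4: Continuity-corrected z = (R - 0.5 - E[R]) / SD[R] = (11 - 0.5 - 9.0000) / 1.9322 = 0.7763.
Step 5: Two-sided p-value via normal approximation = 2*(1 - Phi(|z|)) = 0.437558.
Step 6: alpha = 0.1. fail to reject H0.

R = 11, z = 0.7763, p = 0.437558, fail to reject H0.


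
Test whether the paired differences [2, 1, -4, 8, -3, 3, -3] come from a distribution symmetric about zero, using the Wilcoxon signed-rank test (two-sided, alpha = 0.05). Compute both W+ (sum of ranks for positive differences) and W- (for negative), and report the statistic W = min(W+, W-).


Step 1: Drop any zero differences (none here) and take |d_i|.
|d| = [2, 1, 4, 8, 3, 3, 3]
Step 2: Midrank |d_i| (ties get averaged ranks).
ranks: |2|->2, |1|->1, |4|->6, |8|->7, |3|->4, |3|->4, |3|->4
Step 3: Attach original signs; sum ranks with positive sign and with negative sign.
W+ = 2 + 1 + 7 + 4 = 14
W- = 6 + 4 + 4 = 14
(Check: W+ + W- = 28 should equal n(n+1)/2 = 28.)
Step 4: Test statistic W = min(W+, W-) = 14.
Step 5: Ties in |d|, so use the tie-corrected normal approximation.
        E[W] = n(n+1)/4 = 7*8/4 = 14.
        Tie groups: |d|=3 (t=3); sum(t^3 - t) = 24.
        Var[W] = n(n+1)(2n+1)/24 - sum(t^3-t)/48 = 840/24 - 24/48 = 34.5.
        z = (W - E[W]) / sqrt(Var[W]) = (14 - 14) / 5.8737 = 0.0000.
        Two-sided p = 2*Phi(z) = 1.000000.
Step 6: alpha = 0.05. fail to reject H0.

W+ = 14, W- = 14, W = min = 14, p = 1.000000, fail to reject H0.


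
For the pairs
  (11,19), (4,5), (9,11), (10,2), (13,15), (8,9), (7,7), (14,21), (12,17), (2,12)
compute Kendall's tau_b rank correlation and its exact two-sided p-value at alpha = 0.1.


Step 1: Enumerate the 45 unordered pairs (i,j) with i<j and classify each by sign(x_j-x_i) * sign(y_j-y_i).
  (1,2):dx=-7,dy=-14->C; (1,3):dx=-2,dy=-8->C; (1,4):dx=-1,dy=-17->C; (1,5):dx=+2,dy=-4->D
  (1,6):dx=-3,dy=-10->C; (1,7):dx=-4,dy=-12->C; (1,8):dx=+3,dy=+2->C; (1,9):dx=+1,dy=-2->D
  (1,10):dx=-9,dy=-7->C; (2,3):dx=+5,dy=+6->C; (2,4):dx=+6,dy=-3->D; (2,5):dx=+9,dy=+10->C
  (2,6):dx=+4,dy=+4->C; (2,7):dx=+3,dy=+2->C; (2,8):dx=+10,dy=+16->C; (2,9):dx=+8,dy=+12->C
  (2,10):dx=-2,dy=+7->D; (3,4):dx=+1,dy=-9->D; (3,5):dx=+4,dy=+4->C; (3,6):dx=-1,dy=-2->C
  (3,7):dx=-2,dy=-4->C; (3,8):dx=+5,dy=+10->C; (3,9):dx=+3,dy=+6->C; (3,10):dx=-7,dy=+1->D
  (4,5):dx=+3,dy=+13->C; (4,6):dx=-2,dy=+7->D; (4,7):dx=-3,dy=+5->D; (4,8):dx=+4,dy=+19->C
  (4,9):dx=+2,dy=+15->C; (4,10):dx=-8,dy=+10->D; (5,6):dx=-5,dy=-6->C; (5,7):dx=-6,dy=-8->C
  (5,8):dx=+1,dy=+6->C; (5,9):dx=-1,dy=+2->D; (5,10):dx=-11,dy=-3->C; (6,7):dx=-1,dy=-2->C
  (6,8):dx=+6,dy=+12->C; (6,9):dx=+4,dy=+8->C; (6,10):dx=-6,dy=+3->D; (7,8):dx=+7,dy=+14->C
  (7,9):dx=+5,dy=+10->C; (7,10):dx=-5,dy=+5->D; (8,9):dx=-2,dy=-4->C; (8,10):dx=-12,dy=-9->C
  (9,10):dx=-10,dy=-5->C
Step 2: C = 33, D = 12, total pairs = 45.
Step 3: tau = (C - D)/(n(n-1)/2) = (33 - 12)/45 = 0.466667.
Step 4: Exact two-sided p-value (enumerate n! = 3628800 permutations of y under H0): p = 0.072550.
Step 5: alpha = 0.1. reject H0.

tau_b = 0.4667 (C=33, D=12), p = 0.072550, reject H0.


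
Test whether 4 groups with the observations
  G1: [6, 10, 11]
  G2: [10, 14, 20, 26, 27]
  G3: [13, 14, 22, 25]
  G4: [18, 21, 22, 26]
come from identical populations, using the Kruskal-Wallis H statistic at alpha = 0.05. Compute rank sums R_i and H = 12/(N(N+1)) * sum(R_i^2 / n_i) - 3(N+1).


Step 1: Combine all N = 16 observations and assign midranks.
sorted (value, group, rank): (6,G1,1), (10,G1,2.5), (10,G2,2.5), (11,G1,4), (13,G3,5), (14,G2,6.5), (14,G3,6.5), (18,G4,8), (20,G2,9), (21,G4,10), (22,G3,11.5), (22,G4,11.5), (25,G3,13), (26,G2,14.5), (26,G4,14.5), (27,G2,16)
Step 2: Sum ranks within each group.
R_1 = 7.5 (n_1 = 3)
R_2 = 48.5 (n_2 = 5)
R_3 = 36 (n_3 = 4)
R_4 = 44 (n_4 = 4)
Step 3: H = 12/(N(N+1)) * sum(R_i^2/n_i) - 3(N+1)
     = 12/(16*17) * (7.5^2/3 + 48.5^2/5 + 36^2/4 + 44^2/4) - 3*17
     = 0.044118 * 1297.2 - 51
     = 6.229412.
Step 4: Ties present; correction factor C = 1 - 24/(16^3 - 16) = 0.994118. Corrected H = 6.229412 / 0.994118 = 6.266272.
Step 5: Under H0, H ~ chi^2(3); p-value = 0.099350.
Step 6: alpha = 0.05. fail to reject H0.

H = 6.2663, df = 3, p = 0.099350, fail to reject H0.


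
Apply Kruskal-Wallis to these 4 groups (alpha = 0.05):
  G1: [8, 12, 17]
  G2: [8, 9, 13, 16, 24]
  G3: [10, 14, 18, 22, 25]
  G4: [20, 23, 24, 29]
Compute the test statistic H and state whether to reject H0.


Step 1: Combine all N = 17 observations and assign midranks.
sorted (value, group, rank): (8,G1,1.5), (8,G2,1.5), (9,G2,3), (10,G3,4), (12,G1,5), (13,G2,6), (14,G3,7), (16,G2,8), (17,G1,9), (18,G3,10), (20,G4,11), (22,G3,12), (23,G4,13), (24,G2,14.5), (24,G4,14.5), (25,G3,16), (29,G4,17)
Step 2: Sum ranks within each group.
R_1 = 15.5 (n_1 = 3)
R_2 = 33 (n_2 = 5)
R_3 = 49 (n_3 = 5)
R_4 = 55.5 (n_4 = 4)
Step 3: H = 12/(N(N+1)) * sum(R_i^2/n_i) - 3(N+1)
     = 12/(17*18) * (15.5^2/3 + 33^2/5 + 49^2/5 + 55.5^2/4) - 3*18
     = 0.039216 * 1548.15 - 54
     = 6.711601.
Step 4: Ties present; correction factor C = 1 - 12/(17^3 - 17) = 0.997549. Corrected H = 6.711601 / 0.997549 = 6.728092.
Step 5: Under H0, H ~ chi^2(3); p-value = 0.081088.
Step 6: alpha = 0.05. fail to reject H0.

H = 6.7281, df = 3, p = 0.081088, fail to reject H0.


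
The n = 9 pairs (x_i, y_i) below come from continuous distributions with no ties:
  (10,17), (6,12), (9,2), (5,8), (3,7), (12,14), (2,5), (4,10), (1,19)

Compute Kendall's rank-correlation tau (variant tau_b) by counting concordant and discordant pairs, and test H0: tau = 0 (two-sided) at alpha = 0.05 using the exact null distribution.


Step 1: Enumerate the 36 unordered pairs (i,j) with i<j and classify each by sign(x_j-x_i) * sign(y_j-y_i).
  (1,2):dx=-4,dy=-5->C; (1,3):dx=-1,dy=-15->C; (1,4):dx=-5,dy=-9->C; (1,5):dx=-7,dy=-10->C
  (1,6):dx=+2,dy=-3->D; (1,7):dx=-8,dy=-12->C; (1,8):dx=-6,dy=-7->C; (1,9):dx=-9,dy=+2->D
  (2,3):dx=+3,dy=-10->D; (2,4):dx=-1,dy=-4->C; (2,5):dx=-3,dy=-5->C; (2,6):dx=+6,dy=+2->C
  (2,7):dx=-4,dy=-7->C; (2,8):dx=-2,dy=-2->C; (2,9):dx=-5,dy=+7->D; (3,4):dx=-4,dy=+6->D
  (3,5):dx=-6,dy=+5->D; (3,6):dx=+3,dy=+12->C; (3,7):dx=-7,dy=+3->D; (3,8):dx=-5,dy=+8->D
  (3,9):dx=-8,dy=+17->D; (4,5):dx=-2,dy=-1->C; (4,6):dx=+7,dy=+6->C; (4,7):dx=-3,dy=-3->C
  (4,8):dx=-1,dy=+2->D; (4,9):dx=-4,dy=+11->D; (5,6):dx=+9,dy=+7->C; (5,7):dx=-1,dy=-2->C
  (5,8):dx=+1,dy=+3->C; (5,9):dx=-2,dy=+12->D; (6,7):dx=-10,dy=-9->C; (6,8):dx=-8,dy=-4->C
  (6,9):dx=-11,dy=+5->D; (7,8):dx=+2,dy=+5->C; (7,9):dx=-1,dy=+14->D; (8,9):dx=-3,dy=+9->D
Step 2: C = 21, D = 15, total pairs = 36.
Step 3: tau = (C - D)/(n(n-1)/2) = (21 - 15)/36 = 0.166667.
Step 4: Exact two-sided p-value (enumerate n! = 362880 permutations of y under H0): p = 0.612202.
Step 5: alpha = 0.05. fail to reject H0.

tau_b = 0.1667 (C=21, D=15), p = 0.612202, fail to reject H0.


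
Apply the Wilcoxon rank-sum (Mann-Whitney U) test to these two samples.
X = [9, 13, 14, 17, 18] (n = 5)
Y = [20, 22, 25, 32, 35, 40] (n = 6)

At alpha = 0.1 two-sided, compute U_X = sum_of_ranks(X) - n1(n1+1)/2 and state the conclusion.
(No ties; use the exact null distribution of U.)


Step 1: Combine and sort all 11 observations; assign midranks.
sorted (value, group): (9,X), (13,X), (14,X), (17,X), (18,X), (20,Y), (22,Y), (25,Y), (32,Y), (35,Y), (40,Y)
ranks: 9->1, 13->2, 14->3, 17->4, 18->5, 20->6, 22->7, 25->8, 32->9, 35->10, 40->11
Step 2: Rank sum for X: R1 = 1 + 2 + 3 + 4 + 5 = 15.
Step 3: U_X = R1 - n1(n1+1)/2 = 15 - 5*6/2 = 15 - 15 = 0.
       U_Y = n1*n2 - U_X = 30 - 0 = 30.
Step 4: No ties, so the exact null distribution of U (based on enumerating the C(11,5) = 462 equally likely rank assignments) gives the two-sided p-value.
Step 5: p-value = 0.004329; compare to alpha = 0.1. reject H0.

U_X = 0, p = 0.004329, reject H0 at alpha = 0.1.


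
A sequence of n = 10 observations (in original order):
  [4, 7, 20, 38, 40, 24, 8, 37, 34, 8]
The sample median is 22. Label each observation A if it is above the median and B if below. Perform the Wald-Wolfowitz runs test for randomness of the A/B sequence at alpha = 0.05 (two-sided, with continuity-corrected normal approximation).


Step 1: Compute median = 22; label A = above, B = below.
Labels in order: BBBAAABAAB  (n_A = 5, n_B = 5)
Step 2: Count runs R = 5.
Step 3: Under H0 (random ordering), E[R] = 2*n_A*n_B/(n_A+n_B) + 1 = 2*5*5/10 + 1 = 6.0000.
        Var[R] = 2*n_A*n_B*(2*n_A*n_B - n_A - n_B) / ((n_A+n_B)^2 * (n_A+n_B-1)) = 2000/900 = 2.2222.
        SD[R] = 1.4907.
Step 4: Continuity-corrected z = (R + 0.5 - E[R]) / SD[R] = (5 + 0.5 - 6.0000) / 1.4907 = -0.3354.
Step 5: Two-sided p-value via normal approximation = 2*(1 - Phi(|z|)) = 0.737316.
Step 6: alpha = 0.05. fail to reject H0.

R = 5, z = -0.3354, p = 0.737316, fail to reject H0.


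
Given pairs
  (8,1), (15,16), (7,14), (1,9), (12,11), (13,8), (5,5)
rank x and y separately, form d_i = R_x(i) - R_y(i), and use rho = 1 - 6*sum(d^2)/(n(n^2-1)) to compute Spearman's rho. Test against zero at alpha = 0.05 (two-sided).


Step 1: Rank x and y separately (midranks; no ties here).
rank(x): 8->4, 15->7, 7->3, 1->1, 12->5, 13->6, 5->2
rank(y): 1->1, 16->7, 14->6, 9->4, 11->5, 8->3, 5->2
Step 2: d_i = R_x(i) - R_y(i); compute d_i^2.
  (4-1)^2=9, (7-7)^2=0, (3-6)^2=9, (1-4)^2=9, (5-5)^2=0, (6-3)^2=9, (2-2)^2=0
sum(d^2) = 36.
Step 3: rho = 1 - 6*36 / (7*(7^2 - 1)) = 1 - 216/336 = 0.357143.
Step 4: Under H0, t = rho * sqrt((n-2)/(1-rho^2)) = 0.8550 ~ t(5).
Step 5: Two-sided p-value from the t-distribution with 5 df = 0.431611.
Step 6: alpha = 0.05. fail to reject H0.

rho = 0.3571, p = 0.431611, fail to reject H0 at alpha = 0.05.


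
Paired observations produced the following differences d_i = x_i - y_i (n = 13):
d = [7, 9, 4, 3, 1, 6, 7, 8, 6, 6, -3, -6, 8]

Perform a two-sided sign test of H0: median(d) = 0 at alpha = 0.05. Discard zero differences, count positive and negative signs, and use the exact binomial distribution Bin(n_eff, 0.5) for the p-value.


Step 1: Discard zero differences. Original n = 13; n_eff = number of nonzero differences = 13.
Nonzero differences (with sign): +7, +9, +4, +3, +1, +6, +7, +8, +6, +6, -3, -6, +8
Step 2: Count signs: positive = 11, negative = 2.
Step 3: Under H0: P(positive) = 0.5, so the number of positives S ~ Bin(13, 0.5).
Step 4: Two-sided exact p-value = sum of Bin(13,0.5) probabilities at or below the observed probability = 0.022461.
Step 5: alpha = 0.05. reject H0.

n_eff = 13, pos = 11, neg = 2, p = 0.022461, reject H0.


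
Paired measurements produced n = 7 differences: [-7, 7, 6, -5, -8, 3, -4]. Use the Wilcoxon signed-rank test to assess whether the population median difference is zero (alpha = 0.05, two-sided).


Step 1: Drop any zero differences (none here) and take |d_i|.
|d| = [7, 7, 6, 5, 8, 3, 4]
Step 2: Midrank |d_i| (ties get averaged ranks).
ranks: |7|->5.5, |7|->5.5, |6|->4, |5|->3, |8|->7, |3|->1, |4|->2
Step 3: Attach original signs; sum ranks with positive sign and with negative sign.
W+ = 5.5 + 4 + 1 = 10.5
W- = 5.5 + 3 + 7 + 2 = 17.5
(Check: W+ + W- = 28 should equal n(n+1)/2 = 28.)
Step 4: Test statistic W = min(W+, W-) = 10.5.
Step 5: Ties in |d|, so use the tie-corrected normal approximation.
        E[W] = n(n+1)/4 = 7*8/4 = 14.
        Tie groups: |d|=7 (t=2); sum(t^3 - t) = 6.
        Var[W] = n(n+1)(2n+1)/24 - sum(t^3-t)/48 = 840/24 - 6/48 = 34.875.
        z = (W - E[W]) / sqrt(Var[W]) = (10.5 - 14) / 5.9055 = -0.5927.
        Two-sided p = 2*Phi(z) = 0.553404.
Step 6: alpha = 0.05. fail to reject H0.

W+ = 10.5, W- = 17.5, W = min = 10.5, p = 0.553404, fail to reject H0.


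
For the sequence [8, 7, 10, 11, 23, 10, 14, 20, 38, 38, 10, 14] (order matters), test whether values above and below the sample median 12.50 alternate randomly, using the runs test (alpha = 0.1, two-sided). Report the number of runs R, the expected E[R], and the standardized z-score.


Step 1: Compute median = 12.50; label A = above, B = below.
Labels in order: BBBBABAAAABA  (n_A = 6, n_B = 6)
Step 2: Count runs R = 6.
Step 3: Under H0 (random ordering), E[R] = 2*n_A*n_B/(n_A+n_B) + 1 = 2*6*6/12 + 1 = 7.0000.
        Var[R] = 2*n_A*n_B*(2*n_A*n_B - n_A - n_B) / ((n_A+n_B)^2 * (n_A+n_B-1)) = 4320/1584 = 2.7273.
        SD[R] = 1.6514.
Step 4: Continuity-corrected z = (R + 0.5 - E[R]) / SD[R] = (6 + 0.5 - 7.0000) / 1.6514 = -0.3028.
Step 5: Two-sided p-value via normal approximation = 2*(1 - Phi(|z|)) = 0.762069.
Step 6: alpha = 0.1. fail to reject H0.

R = 6, z = -0.3028, p = 0.762069, fail to reject H0.


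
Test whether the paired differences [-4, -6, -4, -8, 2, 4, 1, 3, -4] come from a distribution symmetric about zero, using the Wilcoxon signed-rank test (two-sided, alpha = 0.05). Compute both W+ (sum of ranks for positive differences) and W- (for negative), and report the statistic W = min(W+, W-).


Step 1: Drop any zero differences (none here) and take |d_i|.
|d| = [4, 6, 4, 8, 2, 4, 1, 3, 4]
Step 2: Midrank |d_i| (ties get averaged ranks).
ranks: |4|->5.5, |6|->8, |4|->5.5, |8|->9, |2|->2, |4|->5.5, |1|->1, |3|->3, |4|->5.5
Step 3: Attach original signs; sum ranks with positive sign and with negative sign.
W+ = 2 + 5.5 + 1 + 3 = 11.5
W- = 5.5 + 8 + 5.5 + 9 + 5.5 = 33.5
(Check: W+ + W- = 45 should equal n(n+1)/2 = 45.)
Step 4: Test statistic W = min(W+, W-) = 11.5.
Step 5: Ties in |d|, so use the tie-corrected normal approximation.
        E[W] = n(n+1)/4 = 9*10/4 = 22.5.
        Tie groups: |d|=4 (t=4); sum(t^3 - t) = 60.
        Var[W] = n(n+1)(2n+1)/24 - sum(t^3-t)/48 = 1710/24 - 60/48 = 70.
        z = (W - E[W]) / sqrt(Var[W]) = (11.5 - 22.5) / 8.3666 = -1.3148.
        Two-sided p = 2*Phi(z) = 0.188593.
Step 6: alpha = 0.05. fail to reject H0.

W+ = 11.5, W- = 33.5, W = min = 11.5, p = 0.188593, fail to reject H0.


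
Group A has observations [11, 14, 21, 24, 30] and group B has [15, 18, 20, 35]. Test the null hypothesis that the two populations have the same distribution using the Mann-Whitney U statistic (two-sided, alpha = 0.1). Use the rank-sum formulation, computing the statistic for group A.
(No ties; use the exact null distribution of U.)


Step 1: Combine and sort all 9 observations; assign midranks.
sorted (value, group): (11,X), (14,X), (15,Y), (18,Y), (20,Y), (21,X), (24,X), (30,X), (35,Y)
ranks: 11->1, 14->2, 15->3, 18->4, 20->5, 21->6, 24->7, 30->8, 35->9
Step 2: Rank sum for X: R1 = 1 + 2 + 6 + 7 + 8 = 24.
Step 3: U_X = R1 - n1(n1+1)/2 = 24 - 5*6/2 = 24 - 15 = 9.
       U_Y = n1*n2 - U_X = 20 - 9 = 11.
Step 4: No ties, so the exact null distribution of U (based on enumerating the C(9,5) = 126 equally likely rank assignments) gives the two-sided p-value.
Step 5: p-value = 0.904762; compare to alpha = 0.1. fail to reject H0.

U_X = 9, p = 0.904762, fail to reject H0 at alpha = 0.1.


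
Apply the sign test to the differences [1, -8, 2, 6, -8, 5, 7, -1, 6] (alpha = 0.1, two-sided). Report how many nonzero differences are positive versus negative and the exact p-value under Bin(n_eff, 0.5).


Step 1: Discard zero differences. Original n = 9; n_eff = number of nonzero differences = 9.
Nonzero differences (with sign): +1, -8, +2, +6, -8, +5, +7, -1, +6
Step 2: Count signs: positive = 6, negative = 3.
Step 3: Under H0: P(positive) = 0.5, so the number of positives S ~ Bin(9, 0.5).
Step 4: Two-sided exact p-value = sum of Bin(9,0.5) probabilities at or below the observed probability = 0.507812.
Step 5: alpha = 0.1. fail to reject H0.

n_eff = 9, pos = 6, neg = 3, p = 0.507812, fail to reject H0.


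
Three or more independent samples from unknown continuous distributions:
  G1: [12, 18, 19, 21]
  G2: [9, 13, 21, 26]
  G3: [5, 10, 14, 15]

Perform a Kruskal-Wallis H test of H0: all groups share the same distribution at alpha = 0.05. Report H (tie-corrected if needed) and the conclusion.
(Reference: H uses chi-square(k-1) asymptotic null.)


Step 1: Combine all N = 12 observations and assign midranks.
sorted (value, group, rank): (5,G3,1), (9,G2,2), (10,G3,3), (12,G1,4), (13,G2,5), (14,G3,6), (15,G3,7), (18,G1,8), (19,G1,9), (21,G1,10.5), (21,G2,10.5), (26,G2,12)
Step 2: Sum ranks within each group.
R_1 = 31.5 (n_1 = 4)
R_2 = 29.5 (n_2 = 4)
R_3 = 17 (n_3 = 4)
Step 3: H = 12/(N(N+1)) * sum(R_i^2/n_i) - 3(N+1)
     = 12/(12*13) * (31.5^2/4 + 29.5^2/4 + 17^2/4) - 3*13
     = 0.076923 * 537.875 - 39
     = 2.375000.
Step 4: Ties present; correction factor C = 1 - 6/(12^3 - 12) = 0.996503. Corrected H = 2.375000 / 0.996503 = 2.383333.
Step 5: Under H0, H ~ chi^2(2); p-value = 0.303715.
Step 6: alpha = 0.05. fail to reject H0.

H = 2.3833, df = 2, p = 0.303715, fail to reject H0.


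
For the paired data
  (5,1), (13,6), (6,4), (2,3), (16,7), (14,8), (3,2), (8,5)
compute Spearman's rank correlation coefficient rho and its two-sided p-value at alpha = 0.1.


Step 1: Rank x and y separately (midranks; no ties here).
rank(x): 5->3, 13->6, 6->4, 2->1, 16->8, 14->7, 3->2, 8->5
rank(y): 1->1, 6->6, 4->4, 3->3, 7->7, 8->8, 2->2, 5->5
Step 2: d_i = R_x(i) - R_y(i); compute d_i^2.
  (3-1)^2=4, (6-6)^2=0, (4-4)^2=0, (1-3)^2=4, (8-7)^2=1, (7-8)^2=1, (2-2)^2=0, (5-5)^2=0
sum(d^2) = 10.
Step 3: rho = 1 - 6*10 / (8*(8^2 - 1)) = 1 - 60/504 = 0.880952.
Step 4: Under H0, t = rho * sqrt((n-2)/(1-rho^2)) = 4.5601 ~ t(6).
Step 5: Two-sided p-value from the t-distribution with 6 df = 0.003850.
Step 6: alpha = 0.1. reject H0.

rho = 0.8810, p = 0.003850, reject H0 at alpha = 0.1.


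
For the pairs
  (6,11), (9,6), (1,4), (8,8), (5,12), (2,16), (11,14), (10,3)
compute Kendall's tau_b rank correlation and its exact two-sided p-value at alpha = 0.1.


Step 1: Enumerate the 28 unordered pairs (i,j) with i<j and classify each by sign(x_j-x_i) * sign(y_j-y_i).
  (1,2):dx=+3,dy=-5->D; (1,3):dx=-5,dy=-7->C; (1,4):dx=+2,dy=-3->D; (1,5):dx=-1,dy=+1->D
  (1,6):dx=-4,dy=+5->D; (1,7):dx=+5,dy=+3->C; (1,8):dx=+4,dy=-8->D; (2,3):dx=-8,dy=-2->C
  (2,4):dx=-1,dy=+2->D; (2,5):dx=-4,dy=+6->D; (2,6):dx=-7,dy=+10->D; (2,7):dx=+2,dy=+8->C
  (2,8):dx=+1,dy=-3->D; (3,4):dx=+7,dy=+4->C; (3,5):dx=+4,dy=+8->C; (3,6):dx=+1,dy=+12->C
  (3,7):dx=+10,dy=+10->C; (3,8):dx=+9,dy=-1->D; (4,5):dx=-3,dy=+4->D; (4,6):dx=-6,dy=+8->D
  (4,7):dx=+3,dy=+6->C; (4,8):dx=+2,dy=-5->D; (5,6):dx=-3,dy=+4->D; (5,7):dx=+6,dy=+2->C
  (5,8):dx=+5,dy=-9->D; (6,7):dx=+9,dy=-2->D; (6,8):dx=+8,dy=-13->D; (7,8):dx=-1,dy=-11->C
Step 2: C = 11, D = 17, total pairs = 28.
Step 3: tau = (C - D)/(n(n-1)/2) = (11 - 17)/28 = -0.214286.
Step 4: Exact two-sided p-value (enumerate n! = 40320 permutations of y under H0): p = 0.548413.
Step 5: alpha = 0.1. fail to reject H0.

tau_b = -0.2143 (C=11, D=17), p = 0.548413, fail to reject H0.


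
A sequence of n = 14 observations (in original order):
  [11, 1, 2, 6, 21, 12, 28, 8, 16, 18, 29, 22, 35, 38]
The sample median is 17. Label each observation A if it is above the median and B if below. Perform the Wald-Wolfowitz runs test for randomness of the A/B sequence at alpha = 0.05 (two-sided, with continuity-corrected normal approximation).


Step 1: Compute median = 17; label A = above, B = below.
Labels in order: BBBBABABBAAAAA  (n_A = 7, n_B = 7)
Step 2: Count runs R = 6.
Step 3: Under H0 (random ordering), E[R] = 2*n_A*n_B/(n_A+n_B) + 1 = 2*7*7/14 + 1 = 8.0000.
        Var[R] = 2*n_A*n_B*(2*n_A*n_B - n_A - n_B) / ((n_A+n_B)^2 * (n_A+n_B-1)) = 8232/2548 = 3.2308.
        SD[R] = 1.7974.
Step 4: Continuity-corrected z = (R + 0.5 - E[R]) / SD[R] = (6 + 0.5 - 8.0000) / 1.7974 = -0.8345.
Step 5: Two-sided p-value via normal approximation = 2*(1 - Phi(|z|)) = 0.403986.
Step 6: alpha = 0.05. fail to reject H0.

R = 6, z = -0.8345, p = 0.403986, fail to reject H0.


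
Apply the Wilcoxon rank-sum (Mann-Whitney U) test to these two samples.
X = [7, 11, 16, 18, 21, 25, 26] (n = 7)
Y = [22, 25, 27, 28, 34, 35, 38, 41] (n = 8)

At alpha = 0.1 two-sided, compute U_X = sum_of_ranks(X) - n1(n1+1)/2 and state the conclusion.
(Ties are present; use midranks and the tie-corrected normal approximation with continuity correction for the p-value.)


Step 1: Combine and sort all 15 observations; assign midranks.
sorted (value, group): (7,X), (11,X), (16,X), (18,X), (21,X), (22,Y), (25,X), (25,Y), (26,X), (27,Y), (28,Y), (34,Y), (35,Y), (38,Y), (41,Y)
ranks: 7->1, 11->2, 16->3, 18->4, 21->5, 22->6, 25->7.5, 25->7.5, 26->9, 27->10, 28->11, 34->12, 35->13, 38->14, 41->15
Step 2: Rank sum for X: R1 = 1 + 2 + 3 + 4 + 5 + 7.5 + 9 = 31.5.
Step 3: U_X = R1 - n1(n1+1)/2 = 31.5 - 7*8/2 = 31.5 - 28 = 3.5.
       U_Y = n1*n2 - U_X = 56 - 3.5 = 52.5.
Step 4: Ties are present, so use the tie-corrected normal approximation (with continuity correction) for the p-value.
Step 5: p-value = 0.005437; compare to alpha = 0.1. reject H0.

U_X = 3.5, p = 0.005437, reject H0 at alpha = 0.1.


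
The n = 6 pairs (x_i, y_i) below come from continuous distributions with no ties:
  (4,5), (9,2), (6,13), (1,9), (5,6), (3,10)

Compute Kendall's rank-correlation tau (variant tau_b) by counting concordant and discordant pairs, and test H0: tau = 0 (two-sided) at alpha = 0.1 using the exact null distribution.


Step 1: Enumerate the 15 unordered pairs (i,j) with i<j and classify each by sign(x_j-x_i) * sign(y_j-y_i).
  (1,2):dx=+5,dy=-3->D; (1,3):dx=+2,dy=+8->C; (1,4):dx=-3,dy=+4->D; (1,5):dx=+1,dy=+1->C
  (1,6):dx=-1,dy=+5->D; (2,3):dx=-3,dy=+11->D; (2,4):dx=-8,dy=+7->D; (2,5):dx=-4,dy=+4->D
  (2,6):dx=-6,dy=+8->D; (3,4):dx=-5,dy=-4->C; (3,5):dx=-1,dy=-7->C; (3,6):dx=-3,dy=-3->C
  (4,5):dx=+4,dy=-3->D; (4,6):dx=+2,dy=+1->C; (5,6):dx=-2,dy=+4->D
Step 2: C = 6, D = 9, total pairs = 15.
Step 3: tau = (C - D)/(n(n-1)/2) = (6 - 9)/15 = -0.200000.
Step 4: Exact two-sided p-value (enumerate n! = 720 permutations of y under H0): p = 0.719444.
Step 5: alpha = 0.1. fail to reject H0.

tau_b = -0.2000 (C=6, D=9), p = 0.719444, fail to reject H0.


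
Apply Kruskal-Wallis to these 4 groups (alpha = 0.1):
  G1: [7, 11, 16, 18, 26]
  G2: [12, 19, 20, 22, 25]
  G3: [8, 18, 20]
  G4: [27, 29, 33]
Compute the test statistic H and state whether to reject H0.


Step 1: Combine all N = 16 observations and assign midranks.
sorted (value, group, rank): (7,G1,1), (8,G3,2), (11,G1,3), (12,G2,4), (16,G1,5), (18,G1,6.5), (18,G3,6.5), (19,G2,8), (20,G2,9.5), (20,G3,9.5), (22,G2,11), (25,G2,12), (26,G1,13), (27,G4,14), (29,G4,15), (33,G4,16)
Step 2: Sum ranks within each group.
R_1 = 28.5 (n_1 = 5)
R_2 = 44.5 (n_2 = 5)
R_3 = 18 (n_3 = 3)
R_4 = 45 (n_4 = 3)
Step 3: H = 12/(N(N+1)) * sum(R_i^2/n_i) - 3(N+1)
     = 12/(16*17) * (28.5^2/5 + 44.5^2/5 + 18^2/3 + 45^2/3) - 3*17
     = 0.044118 * 1341.5 - 51
     = 8.183824.
Step 4: Ties present; correction factor C = 1 - 12/(16^3 - 16) = 0.997059. Corrected H = 8.183824 / 0.997059 = 8.207965.
Step 5: Under H0, H ~ chi^2(3); p-value = 0.041904.
Step 6: alpha = 0.1. reject H0.

H = 8.2080, df = 3, p = 0.041904, reject H0.


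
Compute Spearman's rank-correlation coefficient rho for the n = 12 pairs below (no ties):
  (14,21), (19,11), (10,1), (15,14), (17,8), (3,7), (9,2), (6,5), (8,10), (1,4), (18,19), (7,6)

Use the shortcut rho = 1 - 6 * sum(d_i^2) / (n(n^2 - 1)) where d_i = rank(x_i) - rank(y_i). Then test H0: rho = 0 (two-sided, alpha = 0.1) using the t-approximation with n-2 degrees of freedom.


Step 1: Rank x and y separately (midranks; no ties here).
rank(x): 14->8, 19->12, 10->7, 15->9, 17->10, 3->2, 9->6, 6->3, 8->5, 1->1, 18->11, 7->4
rank(y): 21->12, 11->9, 1->1, 14->10, 8->7, 7->6, 2->2, 5->4, 10->8, 4->3, 19->11, 6->5
Step 2: d_i = R_x(i) - R_y(i); compute d_i^2.
  (8-12)^2=16, (12-9)^2=9, (7-1)^2=36, (9-10)^2=1, (10-7)^2=9, (2-6)^2=16, (6-2)^2=16, (3-4)^2=1, (5-8)^2=9, (1-3)^2=4, (11-11)^2=0, (4-5)^2=1
sum(d^2) = 118.
Step 3: rho = 1 - 6*118 / (12*(12^2 - 1)) = 1 - 708/1716 = 0.587413.
Step 4: Under H0, t = rho * sqrt((n-2)/(1-rho^2)) = 2.2953 ~ t(10).
Step 5: Two-sided p-value from the t-distribution with 10 df = 0.044609.
Step 6: alpha = 0.1. reject H0.

rho = 0.5874, p = 0.044609, reject H0 at alpha = 0.1.


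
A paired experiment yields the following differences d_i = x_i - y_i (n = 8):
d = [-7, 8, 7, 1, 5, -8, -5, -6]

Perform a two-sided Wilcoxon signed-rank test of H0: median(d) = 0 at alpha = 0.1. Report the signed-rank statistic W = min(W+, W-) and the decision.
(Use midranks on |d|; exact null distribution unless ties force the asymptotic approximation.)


Step 1: Drop any zero differences (none here) and take |d_i|.
|d| = [7, 8, 7, 1, 5, 8, 5, 6]
Step 2: Midrank |d_i| (ties get averaged ranks).
ranks: |7|->5.5, |8|->7.5, |7|->5.5, |1|->1, |5|->2.5, |8|->7.5, |5|->2.5, |6|->4
Step 3: Attach original signs; sum ranks with positive sign and with negative sign.
W+ = 7.5 + 5.5 + 1 + 2.5 = 16.5
W- = 5.5 + 7.5 + 2.5 + 4 = 19.5
(Check: W+ + W- = 36 should equal n(n+1)/2 = 36.)
Step 4: Test statistic W = min(W+, W-) = 16.5.
Step 5: Ties in |d|, so use the tie-corrected normal approximation.
        E[W] = n(n+1)/4 = 8*9/4 = 18.
        Tie groups: |d|=5 (t=2), |d|=7 (t=2), |d|=8 (t=2); sum(t^3 - t) = 18.
        Var[W] = n(n+1)(2n+1)/24 - sum(t^3-t)/48 = 1224/24 - 18/48 = 50.625.
        z = (W - E[W]) / sqrt(Var[W]) = (16.5 - 18) / 7.1151 = -0.2108.
        Two-sided p = 2*Phi(z) = 0.833029.
Step 6: alpha = 0.1. fail to reject H0.

W+ = 16.5, W- = 19.5, W = min = 16.5, p = 0.833029, fail to reject H0.
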